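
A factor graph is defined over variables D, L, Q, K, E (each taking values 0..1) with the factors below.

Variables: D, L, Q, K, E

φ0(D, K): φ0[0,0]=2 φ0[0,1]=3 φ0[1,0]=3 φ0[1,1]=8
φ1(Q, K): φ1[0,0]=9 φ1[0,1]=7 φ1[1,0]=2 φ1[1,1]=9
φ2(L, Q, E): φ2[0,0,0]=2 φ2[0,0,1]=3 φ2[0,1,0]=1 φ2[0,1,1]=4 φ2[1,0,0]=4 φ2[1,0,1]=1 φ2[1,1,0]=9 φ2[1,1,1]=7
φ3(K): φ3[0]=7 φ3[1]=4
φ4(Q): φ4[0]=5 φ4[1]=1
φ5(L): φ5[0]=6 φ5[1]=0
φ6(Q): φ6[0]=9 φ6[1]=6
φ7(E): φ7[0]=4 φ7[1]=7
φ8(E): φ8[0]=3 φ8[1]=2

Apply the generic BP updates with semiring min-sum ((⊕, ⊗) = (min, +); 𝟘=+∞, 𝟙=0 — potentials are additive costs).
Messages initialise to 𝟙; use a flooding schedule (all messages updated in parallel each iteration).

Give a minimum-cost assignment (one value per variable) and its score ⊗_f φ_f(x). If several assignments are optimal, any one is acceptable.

assignment: (D=0, L=0, Q=1, K=0, E=0); score = 32

init: all messages = 𝟙 over 2 values
r1 m[φ0→D] = [2, 3]
r1 m[φ0→K] = [2, 3]
r1 m[φ1→Q] = [7, 2]
r1 m[φ1→K] = [2, 7]
r1 m[φ2→L] = [1, 1]
r1 m[φ2→Q] = [1, 1]
r1 m[φ2→E] = [1, 1]
r1 m[φ3→K] = [7, 4]
r1 m[φ4→Q] = [5, 1]
r1 m[φ5→L] = [6, 0]
r1 m[φ6→Q] = [9, 6]
r1 m[φ7→E] = [4, 7]
r1 m[φ8→E] = [3, 2]
r1 m[D→φ0] = [0, 0]
r1 m[L→φ2] = [0, 0]
r1 m[L→φ5] = [0, 0]
r1 m[Q→φ1] = [0, 0]
r1 m[Q→φ2] = [0, 0]
r1 m[Q→φ4] = [0, 0]
r1 m[Q→φ6] = [0, 0]
r1 m[K→φ0] = [0, 0]
r1 m[K→φ1] = [0, 0]
r1 m[K→φ3] = [0, 0]
r1 m[E→φ2] = [0, 0]
r1 m[E→φ7] = [0, 0]
r1 m[E→φ8] = [0, 0]
r2 m[φ0→D] = [2, 3]
r2 m[φ0→K] = [2, 3]
r2 m[φ1→Q] = [7, 2]
r2 m[φ1→K] = [2, 7]
r2 m[φ2→L] = [1, 1]
r2 m[φ2→Q] = [1, 1]
r2 m[φ2→E] = [1, 1]
r2 m[φ3→K] = [7, 4]
r2 m[φ4→Q] = [5, 1]
r2 m[φ5→L] = [6, 0]
r2 m[φ6→Q] = [9, 6]
r2 m[φ7→E] = [4, 7]
r2 m[φ8→E] = [3, 2]
r2 m[D→φ0] = [0, 0]
r2 m[L→φ2] = [6, 0]
r2 m[L→φ5] = [1, 1]
r2 m[Q→φ1] = [15, 8]
r2 m[Q→φ2] = [21, 9]
r2 m[Q→φ4] = [17, 9]
r2 m[Q→φ6] = [13, 4]
r2 m[K→φ0] = [9, 11]
r2 m[K→φ1] = [9, 7]
r2 m[K→φ3] = [4, 10]
r2 m[E→φ2] = [7, 9]
r2 m[E→φ7] = [4, 3]
r2 m[E→φ8] = [5, 8]
r3 m[φ0→D] = [11, 12]
r3 m[φ0→K] = [2, 3]
r3 m[φ1→Q] = [14, 11]
r3 m[φ1→K] = [10, 17]
r3 m[φ2→L] = [17, 25]
r3 m[φ2→Q] = [10, 14]
r3 m[φ2→E] = [16, 16]
r3 m[φ3→K] = [7, 4]
r3 m[φ4→Q] = [5, 1]
r3 m[φ5→L] = [6, 0]
r3 m[φ6→Q] = [9, 6]
r3 m[φ7→E] = [4, 7]
r3 m[φ8→E] = [3, 2]
r3 m[D→φ0] = [0, 0]
r3 m[L→φ2] = [6, 0]
r3 m[L→φ5] = [1, 1]
r3 m[Q→φ1] = [15, 8]
r3 m[Q→φ2] = [21, 9]
r3 m[Q→φ4] = [17, 9]
r3 m[Q→φ6] = [13, 4]
r3 m[K→φ0] = [9, 11]
r3 m[K→φ1] = [9, 7]
r3 m[K→φ3] = [4, 10]
r3 m[E→φ2] = [7, 9]
r3 m[E→φ7] = [4, 3]
r3 m[E→φ8] = [5, 8]
r4 m[φ0→D] = [11, 12]
r4 m[φ0→K] = [2, 3]
r4 m[φ1→Q] = [14, 11]
r4 m[φ1→K] = [10, 17]
r4 m[φ2→L] = [17, 25]
r4 m[φ2→Q] = [10, 14]
r4 m[φ2→E] = [16, 16]
r4 m[φ3→K] = [7, 4]
r4 m[φ4→Q] = [5, 1]
r4 m[φ5→L] = [6, 0]
r4 m[φ6→Q] = [9, 6]
r4 m[φ7→E] = [4, 7]
r4 m[φ8→E] = [3, 2]
r4 m[D→φ0] = [0, 0]
r4 m[L→φ2] = [6, 0]
r4 m[L→φ5] = [17, 25]
r4 m[Q→φ1] = [24, 21]
r4 m[Q→φ2] = [28, 18]
r4 m[Q→φ4] = [33, 31]
r4 m[Q→φ6] = [29, 26]
r4 m[K→φ0] = [17, 21]
r4 m[K→φ1] = [9, 7]
r4 m[K→φ3] = [12, 20]
r4 m[E→φ2] = [7, 9]
r4 m[E→φ7] = [19, 18]
r4 m[E→φ8] = [20, 23]
r5 m[φ0→D] = [19, 20]
r5 m[φ0→K] = [2, 3]
r5 m[φ1→Q] = [14, 11]
r5 m[φ1→K] = [23, 30]
r5 m[φ2→L] = [26, 34]
r5 m[φ2→Q] = [10, 14]
r5 m[φ2→E] = [25, 25]
r5 m[φ3→K] = [7, 4]
r5 m[φ4→Q] = [5, 1]
r5 m[φ5→L] = [6, 0]
r5 m[φ6→Q] = [9, 6]
r5 m[φ7→E] = [4, 7]
r5 m[φ8→E] = [3, 2]
r5 m[D→φ0] = [0, 0]
r5 m[L→φ2] = [6, 0]
r5 m[L→φ5] = [17, 25]
r5 m[Q→φ1] = [24, 21]
r5 m[Q→φ2] = [28, 18]
r5 m[Q→φ4] = [33, 31]
r5 m[Q→φ6] = [29, 26]
r5 m[K→φ0] = [17, 21]
r5 m[K→φ1] = [9, 7]
r5 m[K→φ3] = [12, 20]
r5 m[E→φ2] = [7, 9]
r5 m[E→φ7] = [19, 18]
r5 m[E→φ8] = [20, 23]
r6 m[φ0→D] = [19, 20]
r6 m[φ0→K] = [2, 3]
r6 m[φ1→Q] = [14, 11]
r6 m[φ1→K] = [23, 30]
r6 m[φ2→L] = [26, 34]
r6 m[φ2→Q] = [10, 14]
r6 m[φ2→E] = [25, 25]
r6 m[φ3→K] = [7, 4]
r6 m[φ4→Q] = [5, 1]
r6 m[φ5→L] = [6, 0]
r6 m[φ6→Q] = [9, 6]
r6 m[φ7→E] = [4, 7]
r6 m[φ8→E] = [3, 2]
r6 m[D→φ0] = [0, 0]
r6 m[L→φ2] = [6, 0]
r6 m[L→φ5] = [26, 34]
r6 m[Q→φ1] = [24, 21]
r6 m[Q→φ2] = [28, 18]
r6 m[Q→φ4] = [33, 31]
r6 m[Q→φ6] = [29, 26]
r6 m[K→φ0] = [30, 34]
r6 m[K→φ1] = [9, 7]
r6 m[K→φ3] = [25, 33]
r6 m[E→φ2] = [7, 9]
r6 m[E→φ7] = [28, 27]
r6 m[E→φ8] = [29, 32]
r7 m[φ0→D] = [32, 33]
r7 m[φ0→K] = [2, 3]
r7 m[φ1→Q] = [14, 11]
r7 m[φ1→K] = [23, 30]
r7 m[φ2→L] = [26, 34]
r7 m[φ2→Q] = [10, 14]
r7 m[φ2→E] = [25, 25]
r7 m[φ3→K] = [7, 4]
r7 m[φ4→Q] = [5, 1]
r7 m[φ5→L] = [6, 0]
r7 m[φ6→Q] = [9, 6]
r7 m[φ7→E] = [4, 7]
r7 m[φ8→E] = [3, 2]
r7 m[D→φ0] = [0, 0]
r7 m[L→φ2] = [6, 0]
r7 m[L→φ5] = [26, 34]
r7 m[Q→φ1] = [24, 21]
r7 m[Q→φ2] = [28, 18]
r7 m[Q→φ4] = [33, 31]
r7 m[Q→φ6] = [29, 26]
r7 m[K→φ0] = [30, 34]
r7 m[K→φ1] = [9, 7]
r7 m[K→φ3] = [25, 33]
r7 m[E→φ2] = [7, 9]
r7 m[E→φ7] = [28, 27]
r7 m[E→φ8] = [29, 32]
r8 m[φ0→D] = [32, 33]
r8 m[φ0→K] = [2, 3]
r8 m[φ1→Q] = [14, 11]
r8 m[φ1→K] = [23, 30]
r8 m[φ2→L] = [26, 34]
r8 m[φ2→Q] = [10, 14]
r8 m[φ2→E] = [25, 25]
r8 m[φ3→K] = [7, 4]
r8 m[φ4→Q] = [5, 1]
r8 m[φ5→L] = [6, 0]
r8 m[φ6→Q] = [9, 6]
r8 m[φ7→E] = [4, 7]
r8 m[φ8→E] = [3, 2]
r8 m[D→φ0] = [0, 0]
r8 m[L→φ2] = [6, 0]
r8 m[L→φ5] = [26, 34]
r8 m[Q→φ1] = [24, 21]
r8 m[Q→φ2] = [28, 18]
r8 m[Q→φ4] = [33, 31]
r8 m[Q→φ6] = [29, 26]
r8 m[K→φ0] = [30, 34]
r8 m[K→φ1] = [9, 7]
r8 m[K→φ3] = [25, 33]
r8 m[E→φ2] = [7, 9]
r8 m[E→φ7] = [28, 27]
r8 m[E→φ8] = [29, 32]
fixed point reached at round 8
traceback from D: (D=0, L=0, Q=1, K=0, E=0), score=32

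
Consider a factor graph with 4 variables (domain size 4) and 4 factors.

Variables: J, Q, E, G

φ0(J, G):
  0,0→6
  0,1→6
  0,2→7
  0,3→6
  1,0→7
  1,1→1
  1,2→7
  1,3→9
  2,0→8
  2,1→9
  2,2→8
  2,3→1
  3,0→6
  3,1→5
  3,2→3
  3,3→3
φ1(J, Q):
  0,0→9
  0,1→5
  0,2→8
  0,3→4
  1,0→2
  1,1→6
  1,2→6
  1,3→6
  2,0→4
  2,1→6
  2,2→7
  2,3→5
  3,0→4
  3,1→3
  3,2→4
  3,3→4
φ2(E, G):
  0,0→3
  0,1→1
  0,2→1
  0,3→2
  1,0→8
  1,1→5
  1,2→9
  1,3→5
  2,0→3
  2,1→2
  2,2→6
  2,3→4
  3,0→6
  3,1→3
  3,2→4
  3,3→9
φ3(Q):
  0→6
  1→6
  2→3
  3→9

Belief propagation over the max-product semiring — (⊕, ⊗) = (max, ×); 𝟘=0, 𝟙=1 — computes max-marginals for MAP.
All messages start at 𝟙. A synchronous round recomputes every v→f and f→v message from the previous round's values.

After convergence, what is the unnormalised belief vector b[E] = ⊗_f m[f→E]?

b[E] = [1134, 3402, 2268, 4374]

init: all messages = 𝟙 over 4 values
r1 m[φ0→J] = [7, 9, 9, 6]
r1 m[φ0→G] = [8, 9, 8, 9]
r1 m[φ1→J] = [9, 6, 7, 4]
r1 m[φ1→Q] = [9, 6, 8, 6]
r1 m[φ2→E] = [3, 9, 6, 9]
r1 m[φ2→G] = [8, 5, 9, 9]
r1 m[φ3→Q] = [6, 6, 3, 9]
r1 m[J→φ0] = [1, 1, 1, 1]
r1 m[J→φ1] = [1, 1, 1, 1]
r1 m[Q→φ1] = [1, 1, 1, 1]
r1 m[Q→φ3] = [1, 1, 1, 1]
r1 m[E→φ2] = [1, 1, 1, 1]
r1 m[G→φ0] = [1, 1, 1, 1]
r1 m[G→φ2] = [1, 1, 1, 1]
r2 m[φ0→J] = [7, 9, 9, 6]
r2 m[φ0→G] = [8, 9, 8, 9]
r2 m[φ1→J] = [9, 6, 7, 4]
r2 m[φ1→Q] = [9, 6, 8, 6]
r2 m[φ2→E] = [3, 9, 6, 9]
r2 m[φ2→G] = [8, 5, 9, 9]
r2 m[φ3→Q] = [6, 6, 3, 9]
r2 m[J→φ0] = [9, 6, 7, 4]
r2 m[J→φ1] = [7, 9, 9, 6]
r2 m[Q→φ1] = [6, 6, 3, 9]
r2 m[Q→φ3] = [9, 6, 8, 6]
r2 m[E→φ2] = [1, 1, 1, 1]
r2 m[G→φ0] = [8, 5, 9, 9]
r2 m[G→φ2] = [8, 9, 8, 9]
r3 m[φ0→J] = [63, 81, 72, 48]
r3 m[φ0→G] = [56, 63, 63, 54]
r3 m[φ1→J] = [54, 54, 45, 36]
r3 m[φ1→Q] = [63, 54, 63, 54]
r3 m[φ2→E] = [24, 72, 48, 81]
r3 m[φ2→G] = [8, 5, 9, 9]
r3 m[φ3→Q] = [6, 6, 3, 9]
r3 m[J→φ0] = [9, 6, 7, 4]
r3 m[J→φ1] = [7, 9, 9, 6]
r3 m[Q→φ1] = [6, 6, 3, 9]
r3 m[Q→φ3] = [9, 6, 8, 6]
r3 m[E→φ2] = [1, 1, 1, 1]
r3 m[G→φ0] = [8, 5, 9, 9]
r3 m[G→φ2] = [8, 9, 8, 9]
r4 m[φ0→J] = [63, 81, 72, 48]
r4 m[φ0→G] = [56, 63, 63, 54]
r4 m[φ1→J] = [54, 54, 45, 36]
r4 m[φ1→Q] = [63, 54, 63, 54]
r4 m[φ2→E] = [24, 72, 48, 81]
r4 m[φ2→G] = [8, 5, 9, 9]
r4 m[φ3→Q] = [6, 6, 3, 9]
r4 m[J→φ0] = [54, 54, 45, 36]
r4 m[J→φ1] = [63, 81, 72, 48]
r4 m[Q→φ1] = [6, 6, 3, 9]
r4 m[Q→φ3] = [63, 54, 63, 54]
r4 m[E→φ2] = [1, 1, 1, 1]
r4 m[G→φ0] = [8, 5, 9, 9]
r4 m[G→φ2] = [56, 63, 63, 54]
r5 m[φ0→J] = [63, 81, 72, 48]
r5 m[φ0→G] = [378, 405, 378, 486]
r5 m[φ1→J] = [54, 54, 45, 36]
r5 m[φ1→Q] = [567, 486, 504, 486]
r5 m[φ2→E] = [168, 567, 378, 486]
r5 m[φ2→G] = [8, 5, 9, 9]
r5 m[φ3→Q] = [6, 6, 3, 9]
r5 m[J→φ0] = [54, 54, 45, 36]
r5 m[J→φ1] = [63, 81, 72, 48]
r5 m[Q→φ1] = [6, 6, 3, 9]
r5 m[Q→φ3] = [63, 54, 63, 54]
r5 m[E→φ2] = [1, 1, 1, 1]
r5 m[G→φ0] = [8, 5, 9, 9]
r5 m[G→φ2] = [56, 63, 63, 54]
r6 m[φ0→J] = [63, 81, 72, 48]
r6 m[φ0→G] = [378, 405, 378, 486]
r6 m[φ1→J] = [54, 54, 45, 36]
r6 m[φ1→Q] = [567, 486, 504, 486]
r6 m[φ2→E] = [168, 567, 378, 486]
r6 m[φ2→G] = [8, 5, 9, 9]
r6 m[φ3→Q] = [6, 6, 3, 9]
r6 m[J→φ0] = [54, 54, 45, 36]
r6 m[J→φ1] = [63, 81, 72, 48]
r6 m[Q→φ1] = [6, 6, 3, 9]
r6 m[Q→φ3] = [567, 486, 504, 486]
r6 m[E→φ2] = [1, 1, 1, 1]
r6 m[G→φ0] = [8, 5, 9, 9]
r6 m[G→φ2] = [378, 405, 378, 486]
r7 m[φ0→J] = [63, 81, 72, 48]
r7 m[φ0→G] = [378, 405, 378, 486]
r7 m[φ1→J] = [54, 54, 45, 36]
r7 m[φ1→Q] = [567, 486, 504, 486]
r7 m[φ2→E] = [1134, 3402, 2268, 4374]
r7 m[φ2→G] = [8, 5, 9, 9]
r7 m[φ3→Q] = [6, 6, 3, 9]
r7 m[J→φ0] = [54, 54, 45, 36]
r7 m[J→φ1] = [63, 81, 72, 48]
r7 m[Q→φ1] = [6, 6, 3, 9]
r7 m[Q→φ3] = [567, 486, 504, 486]
r7 m[E→φ2] = [1, 1, 1, 1]
r7 m[G→φ0] = [8, 5, 9, 9]
r7 m[G→φ2] = [378, 405, 378, 486]
r8 m[φ0→J] = [63, 81, 72, 48]
r8 m[φ0→G] = [378, 405, 378, 486]
r8 m[φ1→J] = [54, 54, 45, 36]
r8 m[φ1→Q] = [567, 486, 504, 486]
r8 m[φ2→E] = [1134, 3402, 2268, 4374]
r8 m[φ2→G] = [8, 5, 9, 9]
r8 m[φ3→Q] = [6, 6, 3, 9]
r8 m[J→φ0] = [54, 54, 45, 36]
r8 m[J→φ1] = [63, 81, 72, 48]
r8 m[Q→φ1] = [6, 6, 3, 9]
r8 m[Q→φ3] = [567, 486, 504, 486]
r8 m[E→φ2] = [1, 1, 1, 1]
r8 m[G→φ0] = [8, 5, 9, 9]
r8 m[G→φ2] = [378, 405, 378, 486]
fixed point reached at round 8
b[E] = ⊗ incoming = [1134, 3402, 2268, 4374]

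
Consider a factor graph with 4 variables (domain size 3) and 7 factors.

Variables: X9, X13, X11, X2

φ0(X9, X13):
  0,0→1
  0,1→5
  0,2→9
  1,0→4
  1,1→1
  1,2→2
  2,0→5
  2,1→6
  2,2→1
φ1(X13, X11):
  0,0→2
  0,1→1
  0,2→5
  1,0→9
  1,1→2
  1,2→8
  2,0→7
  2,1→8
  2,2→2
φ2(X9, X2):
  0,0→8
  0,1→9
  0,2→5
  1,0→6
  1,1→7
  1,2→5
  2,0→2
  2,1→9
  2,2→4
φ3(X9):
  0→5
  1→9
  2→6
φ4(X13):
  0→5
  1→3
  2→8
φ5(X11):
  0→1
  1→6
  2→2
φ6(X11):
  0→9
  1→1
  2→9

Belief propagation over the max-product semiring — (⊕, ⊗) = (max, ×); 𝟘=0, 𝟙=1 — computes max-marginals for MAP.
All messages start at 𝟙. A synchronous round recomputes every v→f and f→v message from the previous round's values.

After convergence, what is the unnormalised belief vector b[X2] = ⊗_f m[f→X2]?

b[X2] = [181440, 204120, 113400]

init: all messages = 𝟙 over 3 values
r1 m[φ0→X9] = [9, 4, 6]
r1 m[φ0→X13] = [5, 6, 9]
r1 m[φ1→X13] = [5, 9, 8]
r1 m[φ1→X11] = [9, 8, 8]
r1 m[φ2→X9] = [9, 7, 9]
r1 m[φ2→X2] = [8, 9, 5]
r1 m[φ3→X9] = [5, 9, 6]
r1 m[φ4→X13] = [5, 3, 8]
r1 m[φ5→X11] = [1, 6, 2]
r1 m[φ6→X11] = [9, 1, 9]
r1 m[X9→φ0] = [1, 1, 1]
r1 m[X9→φ2] = [1, 1, 1]
r1 m[X9→φ3] = [1, 1, 1]
r1 m[X13→φ0] = [1, 1, 1]
r1 m[X13→φ1] = [1, 1, 1]
r1 m[X13→φ4] = [1, 1, 1]
r1 m[X11→φ1] = [1, 1, 1]
r1 m[X11→φ5] = [1, 1, 1]
r1 m[X11→φ6] = [1, 1, 1]
r1 m[X2→φ2] = [1, 1, 1]
r2 m[φ0→X9] = [9, 4, 6]
r2 m[φ0→X13] = [5, 6, 9]
r2 m[φ1→X13] = [5, 9, 8]
r2 m[φ1→X11] = [9, 8, 8]
r2 m[φ2→X9] = [9, 7, 9]
r2 m[φ2→X2] = [8, 9, 5]
r2 m[φ3→X9] = [5, 9, 6]
r2 m[φ4→X13] = [5, 3, 8]
r2 m[φ5→X11] = [1, 6, 2]
r2 m[φ6→X11] = [9, 1, 9]
r2 m[X9→φ0] = [45, 63, 54]
r2 m[X9→φ2] = [45, 36, 36]
r2 m[X9→φ3] = [81, 28, 54]
r2 m[X13→φ0] = [25, 27, 64]
r2 m[X13→φ1] = [25, 18, 72]
r2 m[X13→φ4] = [25, 54, 72]
r2 m[X11→φ1] = [9, 6, 18]
r2 m[X11→φ5] = [81, 8, 72]
r2 m[X11→φ6] = [9, 48, 16]
r2 m[X2→φ2] = [1, 1, 1]
r3 m[φ0→X9] = [576, 128, 162]
r3 m[φ0→X13] = [270, 324, 405]
r3 m[φ1→X13] = [90, 144, 63]
r3 m[φ1→X11] = [504, 576, 144]
r3 m[φ2→X9] = [9, 7, 9]
r3 m[φ2→X2] = [360, 405, 225]
r3 m[φ3→X9] = [5, 9, 6]
r3 m[φ4→X13] = [5, 3, 8]
r3 m[φ5→X11] = [1, 6, 2]
r3 m[φ6→X11] = [9, 1, 9]
r3 m[X9→φ0] = [45, 63, 54]
r3 m[X9→φ2] = [45, 36, 36]
r3 m[X9→φ3] = [81, 28, 54]
r3 m[X13→φ0] = [25, 27, 64]
r3 m[X13→φ1] = [25, 18, 72]
r3 m[X13→φ4] = [25, 54, 72]
r3 m[X11→φ1] = [9, 6, 18]
r3 m[X11→φ5] = [81, 8, 72]
r3 m[X11→φ6] = [9, 48, 16]
r3 m[X2→φ2] = [1, 1, 1]
r4 m[φ0→X9] = [576, 128, 162]
r4 m[φ0→X13] = [270, 324, 405]
r4 m[φ1→X13] = [90, 144, 63]
r4 m[φ1→X11] = [504, 576, 144]
r4 m[φ2→X9] = [9, 7, 9]
r4 m[φ2→X2] = [360, 405, 225]
r4 m[φ3→X9] = [5, 9, 6]
r4 m[φ4→X13] = [5, 3, 8]
r4 m[φ5→X11] = [1, 6, 2]
r4 m[φ6→X11] = [9, 1, 9]
r4 m[X9→φ0] = [45, 63, 54]
r4 m[X9→φ2] = [2880, 1152, 972]
r4 m[X9→φ3] = [5184, 896, 1458]
r4 m[X13→φ0] = [450, 432, 504]
r4 m[X13→φ1] = [1350, 972, 3240]
r4 m[X13→φ4] = [24300, 46656, 25515]
r4 m[X11→φ1] = [9, 6, 18]
r4 m[X11→φ5] = [4536, 576, 1296]
r4 m[X11→φ6] = [504, 3456, 288]
r4 m[X2→φ2] = [1, 1, 1]
r5 m[φ0→X9] = [4536, 1800, 2592]
r5 m[φ0→X13] = [270, 324, 405]
r5 m[φ1→X13] = [90, 144, 63]
r5 m[φ1→X11] = [22680, 25920, 7776]
r5 m[φ2→X9] = [9, 7, 9]
r5 m[φ2→X2] = [23040, 25920, 14400]
r5 m[φ3→X9] = [5, 9, 6]
r5 m[φ4→X13] = [5, 3, 8]
r5 m[φ5→X11] = [1, 6, 2]
r5 m[φ6→X11] = [9, 1, 9]
r5 m[X9→φ0] = [45, 63, 54]
r5 m[X9→φ2] = [2880, 1152, 972]
r5 m[X9→φ3] = [5184, 896, 1458]
r5 m[X13→φ0] = [450, 432, 504]
r5 m[X13→φ1] = [1350, 972, 3240]
r5 m[X13→φ4] = [24300, 46656, 25515]
r5 m[X11→φ1] = [9, 6, 18]
r5 m[X11→φ5] = [4536, 576, 1296]
r5 m[X11→φ6] = [504, 3456, 288]
r5 m[X2→φ2] = [1, 1, 1]
r6 m[φ0→X9] = [4536, 1800, 2592]
r6 m[φ0→X13] = [270, 324, 405]
r6 m[φ1→X13] = [90, 144, 63]
r6 m[φ1→X11] = [22680, 25920, 7776]
r6 m[φ2→X9] = [9, 7, 9]
r6 m[φ2→X2] = [23040, 25920, 14400]
r6 m[φ3→X9] = [5, 9, 6]
r6 m[φ4→X13] = [5, 3, 8]
r6 m[φ5→X11] = [1, 6, 2]
r6 m[φ6→X11] = [9, 1, 9]
r6 m[X9→φ0] = [45, 63, 54]
r6 m[X9→φ2] = [22680, 16200, 15552]
r6 m[X9→φ3] = [40824, 12600, 23328]
r6 m[X13→φ0] = [450, 432, 504]
r6 m[X13→φ1] = [1350, 972, 3240]
r6 m[X13→φ4] = [24300, 46656, 25515]
r6 m[X11→φ1] = [9, 6, 18]
r6 m[X11→φ5] = [204120, 25920, 69984]
r6 m[X11→φ6] = [22680, 155520, 15552]
r6 m[X2→φ2] = [1, 1, 1]
r7 m[φ0→X9] = [4536, 1800, 2592]
r7 m[φ0→X13] = [270, 324, 405]
r7 m[φ1→X13] = [90, 144, 63]
r7 m[φ1→X11] = [22680, 25920, 7776]
r7 m[φ2→X9] = [9, 7, 9]
r7 m[φ2→X2] = [181440, 204120, 113400]
r7 m[φ3→X9] = [5, 9, 6]
r7 m[φ4→X13] = [5, 3, 8]
r7 m[φ5→X11] = [1, 6, 2]
r7 m[φ6→X11] = [9, 1, 9]
r7 m[X9→φ0] = [45, 63, 54]
r7 m[X9→φ2] = [22680, 16200, 15552]
r7 m[X9→φ3] = [40824, 12600, 23328]
r7 m[X13→φ0] = [450, 432, 504]
r7 m[X13→φ1] = [1350, 972, 3240]
r7 m[X13→φ4] = [24300, 46656, 25515]
r7 m[X11→φ1] = [9, 6, 18]
r7 m[X11→φ5] = [204120, 25920, 69984]
r7 m[X11→φ6] = [22680, 155520, 15552]
r7 m[X2→φ2] = [1, 1, 1]
r8 m[φ0→X9] = [4536, 1800, 2592]
r8 m[φ0→X13] = [270, 324, 405]
r8 m[φ1→X13] = [90, 144, 63]
r8 m[φ1→X11] = [22680, 25920, 7776]
r8 m[φ2→X9] = [9, 7, 9]
r8 m[φ2→X2] = [181440, 204120, 113400]
r8 m[φ3→X9] = [5, 9, 6]
r8 m[φ4→X13] = [5, 3, 8]
r8 m[φ5→X11] = [1, 6, 2]
r8 m[φ6→X11] = [9, 1, 9]
r8 m[X9→φ0] = [45, 63, 54]
r8 m[X9→φ2] = [22680, 16200, 15552]
r8 m[X9→φ3] = [40824, 12600, 23328]
r8 m[X13→φ0] = [450, 432, 504]
r8 m[X13→φ1] = [1350, 972, 3240]
r8 m[X13→φ4] = [24300, 46656, 25515]
r8 m[X11→φ1] = [9, 6, 18]
r8 m[X11→φ5] = [204120, 25920, 69984]
r8 m[X11→φ6] = [22680, 155520, 15552]
r8 m[X2→φ2] = [1, 1, 1]
fixed point reached at round 8
b[X2] = ⊗ incoming = [181440, 204120, 113400]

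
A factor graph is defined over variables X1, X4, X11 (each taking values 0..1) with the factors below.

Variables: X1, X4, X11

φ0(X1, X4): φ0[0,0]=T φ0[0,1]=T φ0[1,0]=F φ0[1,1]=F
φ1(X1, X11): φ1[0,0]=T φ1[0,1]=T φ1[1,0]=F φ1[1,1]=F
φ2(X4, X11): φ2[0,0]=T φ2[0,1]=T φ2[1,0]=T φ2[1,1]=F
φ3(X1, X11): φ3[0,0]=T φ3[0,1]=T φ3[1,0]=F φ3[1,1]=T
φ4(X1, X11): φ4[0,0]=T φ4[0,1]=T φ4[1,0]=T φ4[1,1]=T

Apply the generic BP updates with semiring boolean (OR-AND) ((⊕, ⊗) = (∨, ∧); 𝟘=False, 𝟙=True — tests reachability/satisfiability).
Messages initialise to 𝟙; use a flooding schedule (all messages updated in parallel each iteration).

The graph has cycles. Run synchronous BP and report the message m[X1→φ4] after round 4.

init: all messages = 𝟙 over 2 values
r1 m[φ0→X1] = [T, F]
r1 m[φ0→X4] = [T, T]
r1 m[φ1→X1] = [T, F]
r1 m[φ1→X11] = [T, T]
r1 m[φ2→X4] = [T, T]
r1 m[φ2→X11] = [T, T]
r1 m[φ3→X1] = [T, T]
r1 m[φ3→X11] = [T, T]
r1 m[φ4→X1] = [T, T]
r1 m[φ4→X11] = [T, T]
r1 m[X1→φ0] = [T, T]
r1 m[X1→φ1] = [T, T]
r1 m[X1→φ3] = [T, T]
r1 m[X1→φ4] = [T, T]
r1 m[X4→φ0] = [T, T]
r1 m[X4→φ2] = [T, T]
r1 m[X11→φ1] = [T, T]
r1 m[X11→φ2] = [T, T]
r1 m[X11→φ3] = [T, T]
r1 m[X11→φ4] = [T, T]
r2 m[φ0→X1] = [T, F]
r2 m[φ0→X4] = [T, T]
r2 m[φ1→X1] = [T, F]
r2 m[φ1→X11] = [T, T]
r2 m[φ2→X4] = [T, T]
r2 m[φ2→X11] = [T, T]
r2 m[φ3→X1] = [T, T]
r2 m[φ3→X11] = [T, T]
r2 m[φ4→X1] = [T, T]
r2 m[φ4→X11] = [T, T]
r2 m[X1→φ0] = [T, F]
r2 m[X1→φ1] = [T, F]
r2 m[X1→φ3] = [T, F]
r2 m[X1→φ4] = [T, F]
r2 m[X4→φ0] = [T, T]
r2 m[X4→φ2] = [T, T]
r2 m[X11→φ1] = [T, T]
r2 m[X11→φ2] = [T, T]
r2 m[X11→φ3] = [T, T]
r2 m[X11→φ4] = [T, T]
r3 m[φ0→X1] = [T, F]
r3 m[φ0→X4] = [T, T]
r3 m[φ1→X1] = [T, F]
r3 m[φ1→X11] = [T, T]
r3 m[φ2→X4] = [T, T]
r3 m[φ2→X11] = [T, T]
r3 m[φ3→X1] = [T, T]
r3 m[φ3→X11] = [T, T]
r3 m[φ4→X1] = [T, T]
r3 m[φ4→X11] = [T, T]
r3 m[X1→φ0] = [T, F]
r3 m[X1→φ1] = [T, F]
r3 m[X1→φ3] = [T, F]
r3 m[X1→φ4] = [T, F]
r3 m[X4→φ0] = [T, T]
r3 m[X4→φ2] = [T, T]
r3 m[X11→φ1] = [T, T]
r3 m[X11→φ2] = [T, T]
r3 m[X11→φ3] = [T, T]
r3 m[X11→φ4] = [T, T]
r4 m[φ0→X1] = [T, F]
r4 m[φ0→X4] = [T, T]
r4 m[φ1→X1] = [T, F]
r4 m[φ1→X11] = [T, T]
r4 m[φ2→X4] = [T, T]
r4 m[φ2→X11] = [T, T]
r4 m[φ3→X1] = [T, T]
r4 m[φ3→X11] = [T, T]
r4 m[φ4→X1] = [T, T]
r4 m[φ4→X11] = [T, T]
r4 m[X1→φ0] = [T, F]
r4 m[X1→φ1] = [T, F]
r4 m[X1→φ3] = [T, F]
r4 m[X1→φ4] = [T, F]
r4 m[X4→φ0] = [T, T]
r4 m[X4→φ2] = [T, T]
r4 m[X11→φ1] = [T, T]
r4 m[X11→φ2] = [T, T]
r4 m[X11→φ3] = [T, T]
r4 m[X11→φ4] = [T, T]
fixed point reached at round 3

message @ round 4 = [T, F]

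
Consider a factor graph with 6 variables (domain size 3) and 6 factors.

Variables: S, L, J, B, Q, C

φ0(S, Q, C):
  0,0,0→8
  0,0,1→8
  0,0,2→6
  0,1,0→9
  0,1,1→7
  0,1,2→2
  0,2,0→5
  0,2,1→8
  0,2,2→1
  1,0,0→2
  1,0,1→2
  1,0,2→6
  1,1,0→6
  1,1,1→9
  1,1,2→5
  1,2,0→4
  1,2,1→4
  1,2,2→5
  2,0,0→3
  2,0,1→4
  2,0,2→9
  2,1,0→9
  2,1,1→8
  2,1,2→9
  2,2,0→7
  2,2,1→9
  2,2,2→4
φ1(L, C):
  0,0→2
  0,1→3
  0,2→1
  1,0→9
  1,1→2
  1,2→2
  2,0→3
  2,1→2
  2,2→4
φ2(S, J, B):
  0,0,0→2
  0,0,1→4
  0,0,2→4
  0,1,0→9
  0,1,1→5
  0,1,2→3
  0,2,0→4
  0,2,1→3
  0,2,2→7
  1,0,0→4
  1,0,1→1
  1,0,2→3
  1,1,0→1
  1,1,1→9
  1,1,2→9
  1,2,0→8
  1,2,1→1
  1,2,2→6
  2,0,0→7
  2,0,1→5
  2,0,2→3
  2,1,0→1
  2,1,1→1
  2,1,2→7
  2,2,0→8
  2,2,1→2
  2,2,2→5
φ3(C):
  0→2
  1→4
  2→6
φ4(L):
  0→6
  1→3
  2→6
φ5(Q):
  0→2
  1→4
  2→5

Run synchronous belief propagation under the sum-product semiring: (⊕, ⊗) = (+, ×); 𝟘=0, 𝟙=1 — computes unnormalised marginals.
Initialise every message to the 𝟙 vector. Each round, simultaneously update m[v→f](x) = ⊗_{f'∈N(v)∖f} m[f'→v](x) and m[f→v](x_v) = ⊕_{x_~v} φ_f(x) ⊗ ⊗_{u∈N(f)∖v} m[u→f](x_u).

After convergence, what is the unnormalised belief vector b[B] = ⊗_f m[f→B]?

b[B] = [1329654, 901968, 1398498]

init: all messages = 𝟙 over 3 values
r1 m[φ0→S] = [54, 43, 62]
r1 m[φ0→Q] = [48, 64, 47]
r1 m[φ0→C] = [53, 59, 47]
r1 m[φ1→L] = [6, 13, 9]
r1 m[φ1→C] = [14, 7, 7]
r1 m[φ2→S] = [41, 42, 39]
r1 m[φ2→J] = [33, 45, 44]
r1 m[φ2→B] = [44, 31, 47]
r1 m[φ3→C] = [2, 4, 6]
r1 m[φ4→L] = [6, 3, 6]
r1 m[φ5→Q] = [2, 4, 5]
r1 m[S→φ0] = [1, 1, 1]
r1 m[S→φ2] = [1, 1, 1]
r1 m[L→φ1] = [1, 1, 1]
r1 m[L→φ4] = [1, 1, 1]
r1 m[J→φ2] = [1, 1, 1]
r1 m[B→φ2] = [1, 1, 1]
r1 m[Q→φ0] = [1, 1, 1]
r1 m[Q→φ5] = [1, 1, 1]
r1 m[C→φ0] = [1, 1, 1]
r1 m[C→φ1] = [1, 1, 1]
r1 m[C→φ3] = [1, 1, 1]
r2 m[φ0→S] = [54, 43, 62]
r2 m[φ0→Q] = [48, 64, 47]
r2 m[φ0→C] = [53, 59, 47]
r2 m[φ1→L] = [6, 13, 9]
r2 m[φ1→C] = [14, 7, 7]
r2 m[φ2→S] = [41, 42, 39]
r2 m[φ2→J] = [33, 45, 44]
r2 m[φ2→B] = [44, 31, 47]
r2 m[φ3→C] = [2, 4, 6]
r2 m[φ4→L] = [6, 3, 6]
r2 m[φ5→Q] = [2, 4, 5]
r2 m[S→φ0] = [41, 42, 39]
r2 m[S→φ2] = [54, 43, 62]
r2 m[L→φ1] = [6, 3, 6]
r2 m[L→φ4] = [6, 13, 9]
r2 m[J→φ2] = [1, 1, 1]
r2 m[B→φ2] = [1, 1, 1]
r2 m[Q→φ0] = [2, 4, 5]
r2 m[Q→φ5] = [48, 64, 47]
r2 m[C→φ0] = [28, 28, 42]
r2 m[C→φ1] = [106, 236, 282]
r2 m[C→φ3] = [742, 413, 329]
r3 m[φ0→S] = [5558, 5418, 7644]
r3 m[φ0→Q] = [66374, 81578, 58898]
r3 m[φ0→C] = [8176, 9279, 6305]
r3 m[φ1→L] = [1202, 1990, 1918]
r3 m[φ1→C] = [57, 36, 36]
r3 m[φ2→S] = [41, 42, 39]
r3 m[φ2→J] = [1814, 2293, 2331]
r3 m[φ2→B] = [2361, 1617, 2460]
r3 m[φ3→C] = [2, 4, 6]
r3 m[φ4→L] = [6, 3, 6]
r3 m[φ5→Q] = [2, 4, 5]
r3 m[S→φ0] = [41, 42, 39]
r3 m[S→φ2] = [54, 43, 62]
r3 m[L→φ1] = [6, 3, 6]
r3 m[L→φ4] = [6, 13, 9]
r3 m[J→φ2] = [1, 1, 1]
r3 m[B→φ2] = [1, 1, 1]
r3 m[Q→φ0] = [2, 4, 5]
r3 m[Q→φ5] = [48, 64, 47]
r3 m[C→φ0] = [28, 28, 42]
r3 m[C→φ1] = [106, 236, 282]
r3 m[C→φ3] = [742, 413, 329]
r4 m[φ0→S] = [5558, 5418, 7644]
r4 m[φ0→Q] = [66374, 81578, 58898]
r4 m[φ0→C] = [8176, 9279, 6305]
r4 m[φ1→L] = [1202, 1990, 1918]
r4 m[φ1→C] = [57, 36, 36]
r4 m[φ2→S] = [41, 42, 39]
r4 m[φ2→J] = [1814, 2293, 2331]
r4 m[φ2→B] = [2361, 1617, 2460]
r4 m[φ3→C] = [2, 4, 6]
r4 m[φ4→L] = [6, 3, 6]
r4 m[φ5→Q] = [2, 4, 5]
r4 m[S→φ0] = [41, 42, 39]
r4 m[S→φ2] = [5558, 5418, 7644]
r4 m[L→φ1] = [6, 3, 6]
r4 m[L→φ4] = [1202, 1990, 1918]
r4 m[J→φ2] = [1, 1, 1]
r4 m[B→φ2] = [1, 1, 1]
r4 m[Q→φ0] = [2, 4, 5]
r4 m[Q→φ5] = [66374, 81578, 58898]
r4 m[C→φ0] = [114, 144, 216]
r4 m[C→φ1] = [16352, 37116, 37830]
r4 m[C→φ3] = [466032, 334044, 226980]
r5 m[φ0→S] = [26274, 26424, 37002]
r5 m[φ0→Q] = [325482, 390384, 283524]
r5 m[φ0→C] = [8176, 9279, 6305]
r5 m[φ1→L] = [181882, 297060, 274608]
r5 m[φ1→C] = [57, 36, 36]
r5 m[φ2→S] = [41, 42, 39]
r5 m[φ2→J] = [213584, 266224, 273742]
r5 m[φ2→B] = [276108, 187446, 289996]
r5 m[φ3→C] = [2, 4, 6]
r5 m[φ4→L] = [6, 3, 6]
r5 m[φ5→Q] = [2, 4, 5]
r5 m[S→φ0] = [41, 42, 39]
r5 m[S→φ2] = [5558, 5418, 7644]
r5 m[L→φ1] = [6, 3, 6]
r5 m[L→φ4] = [1202, 1990, 1918]
r5 m[J→φ2] = [1, 1, 1]
r5 m[B→φ2] = [1, 1, 1]
r5 m[Q→φ0] = [2, 4, 5]
r5 m[Q→φ5] = [66374, 81578, 58898]
r5 m[C→φ0] = [114, 144, 216]
r5 m[C→φ1] = [16352, 37116, 37830]
r5 m[C→φ3] = [466032, 334044, 226980]
r6 m[φ0→S] = [26274, 26424, 37002]
r6 m[φ0→Q] = [325482, 390384, 283524]
r6 m[φ0→C] = [8176, 9279, 6305]
r6 m[φ1→L] = [181882, 297060, 274608]
r6 m[φ1→C] = [57, 36, 36]
r6 m[φ2→S] = [41, 42, 39]
r6 m[φ2→J] = [213584, 266224, 273742]
r6 m[φ2→B] = [276108, 187446, 289996]
r6 m[φ3→C] = [2, 4, 6]
r6 m[φ4→L] = [6, 3, 6]
r6 m[φ5→Q] = [2, 4, 5]
r6 m[S→φ0] = [41, 42, 39]
r6 m[S→φ2] = [26274, 26424, 37002]
r6 m[L→φ1] = [6, 3, 6]
r6 m[L→φ4] = [181882, 297060, 274608]
r6 m[J→φ2] = [1, 1, 1]
r6 m[B→φ2] = [1, 1, 1]
r6 m[Q→φ0] = [2, 4, 5]
r6 m[Q→φ5] = [325482, 390384, 283524]
r6 m[C→φ0] = [114, 144, 216]
r6 m[C→φ1] = [16352, 37116, 37830]
r6 m[C→φ3] = [466032, 334044, 226980]
r7 m[φ0→S] = [26274, 26424, 37002]
r7 m[φ0→Q] = [325482, 390384, 283524]
r7 m[φ0→C] = [8176, 9279, 6305]
r7 m[φ1→L] = [181882, 297060, 274608]
r7 m[φ1→C] = [57, 36, 36]
r7 m[φ2→S] = [41, 42, 39]
r7 m[φ2→J] = [1029162, 1281732, 1319226]
r7 m[φ2→B] = [1329654, 901968, 1398498]
r7 m[φ3→C] = [2, 4, 6]
r7 m[φ4→L] = [6, 3, 6]
r7 m[φ5→Q] = [2, 4, 5]
r7 m[S→φ0] = [41, 42, 39]
r7 m[S→φ2] = [26274, 26424, 37002]
r7 m[L→φ1] = [6, 3, 6]
r7 m[L→φ4] = [181882, 297060, 274608]
r7 m[J→φ2] = [1, 1, 1]
r7 m[B→φ2] = [1, 1, 1]
r7 m[Q→φ0] = [2, 4, 5]
r7 m[Q→φ5] = [325482, 390384, 283524]
r7 m[C→φ0] = [114, 144, 216]
r7 m[C→φ1] = [16352, 37116, 37830]
r7 m[C→φ3] = [466032, 334044, 226980]
r8 m[φ0→S] = [26274, 26424, 37002]
r8 m[φ0→Q] = [325482, 390384, 283524]
r8 m[φ0→C] = [8176, 9279, 6305]
r8 m[φ1→L] = [181882, 297060, 274608]
r8 m[φ1→C] = [57, 36, 36]
r8 m[φ2→S] = [41, 42, 39]
r8 m[φ2→J] = [1029162, 1281732, 1319226]
r8 m[φ2→B] = [1329654, 901968, 1398498]
r8 m[φ3→C] = [2, 4, 6]
r8 m[φ4→L] = [6, 3, 6]
r8 m[φ5→Q] = [2, 4, 5]
r8 m[S→φ0] = [41, 42, 39]
r8 m[S→φ2] = [26274, 26424, 37002]
r8 m[L→φ1] = [6, 3, 6]
r8 m[L→φ4] = [181882, 297060, 274608]
r8 m[J→φ2] = [1, 1, 1]
r8 m[B→φ2] = [1, 1, 1]
r8 m[Q→φ0] = [2, 4, 5]
r8 m[Q→φ5] = [325482, 390384, 283524]
r8 m[C→φ0] = [114, 144, 216]
r8 m[C→φ1] = [16352, 37116, 37830]
r8 m[C→φ3] = [466032, 334044, 226980]
fixed point reached at round 8
b[B] = ⊗ incoming = [1329654, 901968, 1398498]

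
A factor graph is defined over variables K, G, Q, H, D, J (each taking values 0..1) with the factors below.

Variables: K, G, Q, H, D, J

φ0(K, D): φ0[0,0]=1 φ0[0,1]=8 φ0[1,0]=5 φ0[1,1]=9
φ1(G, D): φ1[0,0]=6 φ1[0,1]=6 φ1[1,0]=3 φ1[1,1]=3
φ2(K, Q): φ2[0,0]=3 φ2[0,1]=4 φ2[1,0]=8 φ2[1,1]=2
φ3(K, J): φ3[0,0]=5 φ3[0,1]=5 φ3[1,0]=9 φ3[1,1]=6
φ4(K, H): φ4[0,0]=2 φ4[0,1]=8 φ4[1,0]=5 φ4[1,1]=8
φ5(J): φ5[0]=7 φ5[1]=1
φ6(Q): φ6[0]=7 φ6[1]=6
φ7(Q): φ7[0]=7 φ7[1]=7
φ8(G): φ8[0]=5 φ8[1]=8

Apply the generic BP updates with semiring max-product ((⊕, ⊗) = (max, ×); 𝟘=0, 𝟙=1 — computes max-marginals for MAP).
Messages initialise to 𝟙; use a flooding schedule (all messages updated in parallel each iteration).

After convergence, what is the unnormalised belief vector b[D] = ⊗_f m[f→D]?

b[D] = [29635200, 53343360]

init: all messages = 𝟙 over 2 values
r1 m[φ0→K] = [8, 9]
r1 m[φ0→D] = [5, 9]
r1 m[φ1→G] = [6, 3]
r1 m[φ1→D] = [6, 6]
r1 m[φ2→K] = [4, 8]
r1 m[φ2→Q] = [8, 4]
r1 m[φ3→K] = [5, 9]
r1 m[φ3→J] = [9, 6]
r1 m[φ4→K] = [8, 8]
r1 m[φ4→H] = [5, 8]
r1 m[φ5→J] = [7, 1]
r1 m[φ6→Q] = [7, 6]
r1 m[φ7→Q] = [7, 7]
r1 m[φ8→G] = [5, 8]
r1 m[K→φ0] = [1, 1]
r1 m[K→φ2] = [1, 1]
r1 m[K→φ3] = [1, 1]
r1 m[K→φ4] = [1, 1]
r1 m[G→φ1] = [1, 1]
r1 m[G→φ8] = [1, 1]
r1 m[Q→φ2] = [1, 1]
r1 m[Q→φ6] = [1, 1]
r1 m[Q→φ7] = [1, 1]
r1 m[H→φ4] = [1, 1]
r1 m[D→φ0] = [1, 1]
r1 m[D→φ1] = [1, 1]
r1 m[J→φ3] = [1, 1]
r1 m[J→φ5] = [1, 1]
r2 m[φ0→K] = [8, 9]
r2 m[φ0→D] = [5, 9]
r2 m[φ1→G] = [6, 3]
r2 m[φ1→D] = [6, 6]
r2 m[φ2→K] = [4, 8]
r2 m[φ2→Q] = [8, 4]
r2 m[φ3→K] = [5, 9]
r2 m[φ3→J] = [9, 6]
r2 m[φ4→K] = [8, 8]
r2 m[φ4→H] = [5, 8]
r2 m[φ5→J] = [7, 1]
r2 m[φ6→Q] = [7, 6]
r2 m[φ7→Q] = [7, 7]
r2 m[φ8→G] = [5, 8]
r2 m[K→φ0] = [160, 576]
r2 m[K→φ2] = [320, 648]
r2 m[K→φ3] = [256, 576]
r2 m[K→φ4] = [160, 648]
r2 m[G→φ1] = [5, 8]
r2 m[G→φ8] = [6, 3]
r2 m[Q→φ2] = [49, 42]
r2 m[Q→φ6] = [56, 28]
r2 m[Q→φ7] = [56, 24]
r2 m[H→φ4] = [1, 1]
r2 m[D→φ0] = [6, 6]
r2 m[D→φ1] = [5, 9]
r2 m[J→φ3] = [7, 1]
r2 m[J→φ5] = [9, 6]
r3 m[φ0→K] = [48, 54]
r3 m[φ0→D] = [2880, 5184]
r3 m[φ1→G] = [54, 27]
r3 m[φ1→D] = [30, 30]
r3 m[φ2→K] = [168, 392]
r3 m[φ2→Q] = [5184, 1296]
r3 m[φ3→K] = [35, 63]
r3 m[φ3→J] = [5184, 3456]
r3 m[φ4→K] = [8, 8]
r3 m[φ4→H] = [3240, 5184]
r3 m[φ5→J] = [7, 1]
r3 m[φ6→Q] = [7, 6]
r3 m[φ7→Q] = [7, 7]
r3 m[φ8→G] = [5, 8]
r3 m[K→φ0] = [160, 576]
r3 m[K→φ2] = [320, 648]
r3 m[K→φ3] = [256, 576]
r3 m[K→φ4] = [160, 648]
r3 m[G→φ1] = [5, 8]
r3 m[G→φ8] = [6, 3]
r3 m[Q→φ2] = [49, 42]
r3 m[Q→φ6] = [56, 28]
r3 m[Q→φ7] = [56, 24]
r3 m[H→φ4] = [1, 1]
r3 m[D→φ0] = [6, 6]
r3 m[D→φ1] = [5, 9]
r3 m[J→φ3] = [7, 1]
r3 m[J→φ5] = [9, 6]
r4 m[φ0→K] = [48, 54]
r4 m[φ0→D] = [2880, 5184]
r4 m[φ1→G] = [54, 27]
r4 m[φ1→D] = [30, 30]
r4 m[φ2→K] = [168, 392]
r4 m[φ2→Q] = [5184, 1296]
r4 m[φ3→K] = [35, 63]
r4 m[φ3→J] = [5184, 3456]
r4 m[φ4→K] = [8, 8]
r4 m[φ4→H] = [3240, 5184]
r4 m[φ5→J] = [7, 1]
r4 m[φ6→Q] = [7, 6]
r4 m[φ7→Q] = [7, 7]
r4 m[φ8→G] = [5, 8]
r4 m[K→φ0] = [47040, 197568]
r4 m[K→φ2] = [13440, 27216]
r4 m[K→φ3] = [64512, 169344]
r4 m[K→φ4] = [282240, 1333584]
r4 m[G→φ1] = [5, 8]
r4 m[G→φ8] = [54, 27]
r4 m[Q→φ2] = [49, 42]
r4 m[Q→φ6] = [36288, 9072]
r4 m[Q→φ7] = [36288, 7776]
r4 m[H→φ4] = [1, 1]
r4 m[D→φ0] = [30, 30]
r4 m[D→φ1] = [2880, 5184]
r4 m[J→φ3] = [7, 1]
r4 m[J→φ5] = [5184, 3456]
r5 m[φ0→K] = [240, 270]
r5 m[φ0→D] = [987840, 1778112]
r5 m[φ1→G] = [31104, 15552]
r5 m[φ1→D] = [30, 30]
r5 m[φ2→K] = [168, 392]
r5 m[φ2→Q] = [217728, 54432]
r5 m[φ3→K] = [35, 63]
r5 m[φ3→J] = [1524096, 1016064]
r5 m[φ4→K] = [8, 8]
r5 m[φ4→H] = [6667920, 10668672]
r5 m[φ5→J] = [7, 1]
r5 m[φ6→Q] = [7, 6]
r5 m[φ7→Q] = [7, 7]
r5 m[φ8→G] = [5, 8]
r5 m[K→φ0] = [47040, 197568]
r5 m[K→φ2] = [13440, 27216]
r5 m[K→φ3] = [64512, 169344]
r5 m[K→φ4] = [282240, 1333584]
r5 m[G→φ1] = [5, 8]
r5 m[G→φ8] = [54, 27]
r5 m[Q→φ2] = [49, 42]
r5 m[Q→φ6] = [36288, 9072]
r5 m[Q→φ7] = [36288, 7776]
r5 m[H→φ4] = [1, 1]
r5 m[D→φ0] = [30, 30]
r5 m[D→φ1] = [2880, 5184]
r5 m[J→φ3] = [7, 1]
r5 m[J→φ5] = [5184, 3456]
r6 m[φ0→K] = [240, 270]
r6 m[φ0→D] = [987840, 1778112]
r6 m[φ1→G] = [31104, 15552]
r6 m[φ1→D] = [30, 30]
r6 m[φ2→K] = [168, 392]
r6 m[φ2→Q] = [217728, 54432]
r6 m[φ3→K] = [35, 63]
r6 m[φ3→J] = [1524096, 1016064]
r6 m[φ4→K] = [8, 8]
r6 m[φ4→H] = [6667920, 10668672]
r6 m[φ5→J] = [7, 1]
r6 m[φ6→Q] = [7, 6]
r6 m[φ7→Q] = [7, 7]
r6 m[φ8→G] = [5, 8]
r6 m[K→φ0] = [47040, 197568]
r6 m[K→φ2] = [67200, 136080]
r6 m[K→φ3] = [322560, 846720]
r6 m[K→φ4] = [1411200, 6667920]
r6 m[G→φ1] = [5, 8]
r6 m[G→φ8] = [31104, 15552]
r6 m[Q→φ2] = [49, 42]
r6 m[Q→φ6] = [1524096, 381024]
r6 m[Q→φ7] = [1524096, 326592]
r6 m[H→φ4] = [1, 1]
r6 m[D→φ0] = [30, 30]
r6 m[D→φ1] = [987840, 1778112]
r6 m[J→φ3] = [7, 1]
r6 m[J→φ5] = [1524096, 1016064]
r7 m[φ0→K] = [240, 270]
r7 m[φ0→D] = [987840, 1778112]
r7 m[φ1→G] = [10668672, 5334336]
r7 m[φ1→D] = [30, 30]
r7 m[φ2→K] = [168, 392]
r7 m[φ2→Q] = [1088640, 272160]
r7 m[φ3→K] = [35, 63]
r7 m[φ3→J] = [7620480, 5080320]
r7 m[φ4→K] = [8, 8]
r7 m[φ4→H] = [33339600, 53343360]
r7 m[φ5→J] = [7, 1]
r7 m[φ6→Q] = [7, 6]
r7 m[φ7→Q] = [7, 7]
r7 m[φ8→G] = [5, 8]
r7 m[K→φ0] = [47040, 197568]
r7 m[K→φ2] = [67200, 136080]
r7 m[K→φ3] = [322560, 846720]
r7 m[K→φ4] = [1411200, 6667920]
r7 m[G→φ1] = [5, 8]
r7 m[G→φ8] = [31104, 15552]
r7 m[Q→φ2] = [49, 42]
r7 m[Q→φ6] = [1524096, 381024]
r7 m[Q→φ7] = [1524096, 326592]
r7 m[H→φ4] = [1, 1]
r7 m[D→φ0] = [30, 30]
r7 m[D→φ1] = [987840, 1778112]
r7 m[J→φ3] = [7, 1]
r7 m[J→φ5] = [1524096, 1016064]
r8 m[φ0→K] = [240, 270]
r8 m[φ0→D] = [987840, 1778112]
r8 m[φ1→G] = [10668672, 5334336]
r8 m[φ1→D] = [30, 30]
r8 m[φ2→K] = [168, 392]
r8 m[φ2→Q] = [1088640, 272160]
r8 m[φ3→K] = [35, 63]
r8 m[φ3→J] = [7620480, 5080320]
r8 m[φ4→K] = [8, 8]
r8 m[φ4→H] = [33339600, 53343360]
r8 m[φ5→J] = [7, 1]
r8 m[φ6→Q] = [7, 6]
r8 m[φ7→Q] = [7, 7]
r8 m[φ8→G] = [5, 8]
r8 m[K→φ0] = [47040, 197568]
r8 m[K→φ2] = [67200, 136080]
r8 m[K→φ3] = [322560, 846720]
r8 m[K→φ4] = [1411200, 6667920]
r8 m[G→φ1] = [5, 8]
r8 m[G→φ8] = [10668672, 5334336]
r8 m[Q→φ2] = [49, 42]
r8 m[Q→φ6] = [7620480, 1905120]
r8 m[Q→φ7] = [7620480, 1632960]
r8 m[H→φ4] = [1, 1]
r8 m[D→φ0] = [30, 30]
r8 m[D→φ1] = [987840, 1778112]
r8 m[J→φ3] = [7, 1]
r8 m[J→φ5] = [7620480, 5080320]
r9 m[φ0→K] = [240, 270]
r9 m[φ0→D] = [987840, 1778112]
r9 m[φ1→G] = [10668672, 5334336]
r9 m[φ1→D] = [30, 30]
r9 m[φ2→K] = [168, 392]
r9 m[φ2→Q] = [1088640, 272160]
r9 m[φ3→K] = [35, 63]
r9 m[φ3→J] = [7620480, 5080320]
r9 m[φ4→K] = [8, 8]
r9 m[φ4→H] = [33339600, 53343360]
r9 m[φ5→J] = [7, 1]
r9 m[φ6→Q] = [7, 6]
r9 m[φ7→Q] = [7, 7]
r9 m[φ8→G] = [5, 8]
r9 m[K→φ0] = [47040, 197568]
r9 m[K→φ2] = [67200, 136080]
r9 m[K→φ3] = [322560, 846720]
r9 m[K→φ4] = [1411200, 6667920]
r9 m[G→φ1] = [5, 8]
r9 m[G→φ8] = [10668672, 5334336]
r9 m[Q→φ2] = [49, 42]
r9 m[Q→φ6] = [7620480, 1905120]
r9 m[Q→φ7] = [7620480, 1632960]
r9 m[H→φ4] = [1, 1]
r9 m[D→φ0] = [30, 30]
r9 m[D→φ1] = [987840, 1778112]
r9 m[J→φ3] = [7, 1]
r9 m[J→φ5] = [7620480, 5080320]
fixed point reached at round 9
b[D] = ⊗ incoming = [29635200, 53343360]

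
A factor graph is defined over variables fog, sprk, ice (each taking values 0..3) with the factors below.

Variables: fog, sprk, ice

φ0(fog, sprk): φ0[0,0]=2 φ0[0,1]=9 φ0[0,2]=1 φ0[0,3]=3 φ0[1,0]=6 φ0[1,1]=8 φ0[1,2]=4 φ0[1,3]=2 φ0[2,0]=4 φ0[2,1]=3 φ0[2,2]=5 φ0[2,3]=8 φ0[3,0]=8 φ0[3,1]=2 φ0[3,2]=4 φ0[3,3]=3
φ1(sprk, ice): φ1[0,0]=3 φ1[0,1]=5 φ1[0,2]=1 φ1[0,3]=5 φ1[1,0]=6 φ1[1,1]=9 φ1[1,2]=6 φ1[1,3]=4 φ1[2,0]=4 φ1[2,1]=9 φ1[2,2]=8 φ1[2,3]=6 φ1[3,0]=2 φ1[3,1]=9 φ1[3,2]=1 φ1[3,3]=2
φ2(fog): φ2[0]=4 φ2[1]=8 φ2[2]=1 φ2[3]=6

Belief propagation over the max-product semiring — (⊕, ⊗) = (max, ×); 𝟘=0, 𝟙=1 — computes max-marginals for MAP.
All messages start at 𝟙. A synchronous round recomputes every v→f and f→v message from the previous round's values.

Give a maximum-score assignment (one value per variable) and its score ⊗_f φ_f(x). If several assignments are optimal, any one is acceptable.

init: all messages = 𝟙 over 4 values
r1 m[φ0→fog] = [9, 8, 8, 8]
r1 m[φ0→sprk] = [8, 9, 5, 8]
r1 m[φ1→sprk] = [5, 9, 9, 9]
r1 m[φ1→ice] = [6, 9, 8, 6]
r1 m[φ2→fog] = [4, 8, 1, 6]
r1 m[fog→φ0] = [1, 1, 1, 1]
r1 m[fog→φ2] = [1, 1, 1, 1]
r1 m[sprk→φ0] = [1, 1, 1, 1]
r1 m[sprk→φ1] = [1, 1, 1, 1]
r1 m[ice→φ1] = [1, 1, 1, 1]
r2 m[φ0→fog] = [9, 8, 8, 8]
r2 m[φ0→sprk] = [8, 9, 5, 8]
r2 m[φ1→sprk] = [5, 9, 9, 9]
r2 m[φ1→ice] = [6, 9, 8, 6]
r2 m[φ2→fog] = [4, 8, 1, 6]
r2 m[fog→φ0] = [4, 8, 1, 6]
r2 m[fog→φ2] = [9, 8, 8, 8]
r2 m[sprk→φ0] = [5, 9, 9, 9]
r2 m[sprk→φ1] = [8, 9, 5, 8]
r2 m[ice→φ1] = [1, 1, 1, 1]
r3 m[φ0→fog] = [81, 72, 72, 40]
r3 m[φ0→sprk] = [48, 64, 32, 18]
r3 m[φ1→sprk] = [5, 9, 9, 9]
r3 m[φ1→ice] = [54, 81, 54, 40]
r3 m[φ2→fog] = [4, 8, 1, 6]
r3 m[fog→φ0] = [4, 8, 1, 6]
r3 m[fog→φ2] = [9, 8, 8, 8]
r3 m[sprk→φ0] = [5, 9, 9, 9]
r3 m[sprk→φ1] = [8, 9, 5, 8]
r3 m[ice→φ1] = [1, 1, 1, 1]
r4 m[φ0→fog] = [81, 72, 72, 40]
r4 m[φ0→sprk] = [48, 64, 32, 18]
r4 m[φ1→sprk] = [5, 9, 9, 9]
r4 m[φ1→ice] = [54, 81, 54, 40]
r4 m[φ2→fog] = [4, 8, 1, 6]
r4 m[fog→φ0] = [4, 8, 1, 6]
r4 m[fog→φ2] = [81, 72, 72, 40]
r4 m[sprk→φ0] = [5, 9, 9, 9]
r4 m[sprk→φ1] = [48, 64, 32, 18]
r4 m[ice→φ1] = [1, 1, 1, 1]
r5 m[φ0→fog] = [81, 72, 72, 40]
r5 m[φ0→sprk] = [48, 64, 32, 18]
r5 m[φ1→sprk] = [5, 9, 9, 9]
r5 m[φ1→ice] = [384, 576, 384, 256]
r5 m[φ2→fog] = [4, 8, 1, 6]
r5 m[fog→φ0] = [4, 8, 1, 6]
r5 m[fog→φ2] = [81, 72, 72, 40]
r5 m[sprk→φ0] = [5, 9, 9, 9]
r5 m[sprk→φ1] = [48, 64, 32, 18]
r5 m[ice→φ1] = [1, 1, 1, 1]
r6 m[φ0→fog] = [81, 72, 72, 40]
r6 m[φ0→sprk] = [48, 64, 32, 18]
r6 m[φ1→sprk] = [5, 9, 9, 9]
r6 m[φ1→ice] = [384, 576, 384, 256]
r6 m[φ2→fog] = [4, 8, 1, 6]
r6 m[fog→φ0] = [4, 8, 1, 6]
r6 m[fog→φ2] = [81, 72, 72, 40]
r6 m[sprk→φ0] = [5, 9, 9, 9]
r6 m[sprk→φ1] = [48, 64, 32, 18]
r6 m[ice→φ1] = [1, 1, 1, 1]
fixed point reached at round 6
traceback from fog: (fog=1, sprk=1, ice=1), score=576

assignment: (fog=1, sprk=1, ice=1); score = 576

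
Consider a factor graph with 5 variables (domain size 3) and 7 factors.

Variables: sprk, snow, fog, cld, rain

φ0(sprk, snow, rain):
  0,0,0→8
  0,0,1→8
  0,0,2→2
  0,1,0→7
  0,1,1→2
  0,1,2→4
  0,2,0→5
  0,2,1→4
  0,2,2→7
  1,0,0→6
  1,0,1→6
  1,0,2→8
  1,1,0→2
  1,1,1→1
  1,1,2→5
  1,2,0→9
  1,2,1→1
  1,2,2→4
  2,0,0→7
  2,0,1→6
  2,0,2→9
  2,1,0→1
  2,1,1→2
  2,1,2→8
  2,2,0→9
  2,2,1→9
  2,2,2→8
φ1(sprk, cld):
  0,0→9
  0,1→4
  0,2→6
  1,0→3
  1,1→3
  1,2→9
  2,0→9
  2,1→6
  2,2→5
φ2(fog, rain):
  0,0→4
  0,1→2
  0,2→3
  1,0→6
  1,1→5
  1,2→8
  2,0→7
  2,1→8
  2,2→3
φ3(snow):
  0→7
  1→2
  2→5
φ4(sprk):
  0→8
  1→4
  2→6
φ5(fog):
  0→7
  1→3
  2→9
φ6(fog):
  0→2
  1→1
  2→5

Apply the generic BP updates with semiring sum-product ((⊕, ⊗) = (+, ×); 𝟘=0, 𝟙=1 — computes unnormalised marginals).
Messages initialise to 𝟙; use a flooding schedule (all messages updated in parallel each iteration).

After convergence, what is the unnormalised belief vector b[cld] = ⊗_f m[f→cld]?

b[cld] = [11964672, 6975744, 9416928]

init: all messages = 𝟙 over 3 values
r1 m[φ0→sprk] = [47, 42, 59]
r1 m[φ0→snow] = [60, 32, 56]
r1 m[φ0→rain] = [54, 39, 55]
r1 m[φ1→sprk] = [19, 15, 20]
r1 m[φ1→cld] = [21, 13, 20]
r1 m[φ2→fog] = [9, 19, 18]
r1 m[φ2→rain] = [17, 15, 14]
r1 m[φ3→snow] = [7, 2, 5]
r1 m[φ4→sprk] = [8, 4, 6]
r1 m[φ5→fog] = [7, 3, 9]
r1 m[φ6→fog] = [2, 1, 5]
r1 m[sprk→φ0] = [1, 1, 1]
r1 m[sprk→φ1] = [1, 1, 1]
r1 m[sprk→φ4] = [1, 1, 1]
r1 m[snow→φ0] = [1, 1, 1]
r1 m[snow→φ3] = [1, 1, 1]
r1 m[fog→φ2] = [1, 1, 1]
r1 m[fog→φ5] = [1, 1, 1]
r1 m[fog→φ6] = [1, 1, 1]
r1 m[cld→φ1] = [1, 1, 1]
r1 m[rain→φ0] = [1, 1, 1]
r1 m[rain→φ2] = [1, 1, 1]
r2 m[φ0→sprk] = [47, 42, 59]
r2 m[φ0→snow] = [60, 32, 56]
r2 m[φ0→rain] = [54, 39, 55]
r2 m[φ1→sprk] = [19, 15, 20]
r2 m[φ1→cld] = [21, 13, 20]
r2 m[φ2→fog] = [9, 19, 18]
r2 m[φ2→rain] = [17, 15, 14]
r2 m[φ3→snow] = [7, 2, 5]
r2 m[φ4→sprk] = [8, 4, 6]
r2 m[φ5→fog] = [7, 3, 9]
r2 m[φ6→fog] = [2, 1, 5]
r2 m[sprk→φ0] = [152, 60, 120]
r2 m[sprk→φ1] = [376, 168, 354]
r2 m[sprk→φ4] = [893, 630, 1180]
r2 m[snow→φ0] = [7, 2, 5]
r2 m[snow→φ3] = [60, 32, 56]
r2 m[fog→φ2] = [14, 3, 45]
r2 m[fog→φ5] = [18, 19, 90]
r2 m[fog→φ6] = [63, 57, 162]
r2 m[cld→φ1] = [1, 1, 1]
r2 m[rain→φ0] = [17, 15, 14]
r2 m[rain→φ2] = [54, 39, 55]
r3 m[φ0→sprk] = [3613, 3486, 4663]
r3 m[φ0→snow] = [101608, 57380, 98376]
r3 m[φ0→rain] = [31420, 26020, 28104]
r3 m[φ1→sprk] = [19, 15, 20]
r3 m[φ1→cld] = [7074, 4132, 5538]
r3 m[φ2→fog] = [459, 959, 855]
r3 m[φ2→rain] = [389, 403, 201]
r3 m[φ3→snow] = [7, 2, 5]
r3 m[φ4→sprk] = [8, 4, 6]
r3 m[φ5→fog] = [7, 3, 9]
r3 m[φ6→fog] = [2, 1, 5]
r3 m[sprk→φ0] = [152, 60, 120]
r3 m[sprk→φ1] = [376, 168, 354]
r3 m[sprk→φ4] = [893, 630, 1180]
r3 m[snow→φ0] = [7, 2, 5]
r3 m[snow→φ3] = [60, 32, 56]
r3 m[fog→φ2] = [14, 3, 45]
r3 m[fog→φ5] = [18, 19, 90]
r3 m[fog→φ6] = [63, 57, 162]
r3 m[cld→φ1] = [1, 1, 1]
r3 m[rain→φ0] = [17, 15, 14]
r3 m[rain→φ2] = [54, 39, 55]
r4 m[φ0→sprk] = [3613, 3486, 4663]
r4 m[φ0→snow] = [101608, 57380, 98376]
r4 m[φ0→rain] = [31420, 26020, 28104]
r4 m[φ1→sprk] = [19, 15, 20]
r4 m[φ1→cld] = [7074, 4132, 5538]
r4 m[φ2→fog] = [459, 959, 855]
r4 m[φ2→rain] = [389, 403, 201]
r4 m[φ3→snow] = [7, 2, 5]
r4 m[φ4→sprk] = [8, 4, 6]
r4 m[φ5→fog] = [7, 3, 9]
r4 m[φ6→fog] = [2, 1, 5]
r4 m[sprk→φ0] = [152, 60, 120]
r4 m[sprk→φ1] = [28904, 13944, 27978]
r4 m[sprk→φ4] = [68647, 52290, 93260]
r4 m[snow→φ0] = [7, 2, 5]
r4 m[snow→φ3] = [101608, 57380, 98376]
r4 m[fog→φ2] = [14, 3, 45]
r4 m[fog→φ5] = [918, 959, 4275]
r4 m[fog→φ6] = [3213, 2877, 7695]
r4 m[cld→φ1] = [1, 1, 1]
r4 m[rain→φ0] = [389, 403, 201]
r4 m[rain→φ2] = [31420, 26020, 28104]
r5 m[φ0→sprk] = [80652, 72432, 97936]
r5 m[φ0→snow] = [2239776, 1126136, 2085328]
r5 m[φ0→rain] = [31420, 26020, 28104]
r5 m[φ1→sprk] = [19, 15, 20]
r5 m[φ1→cld] = [553770, 325316, 438810]
r5 m[φ2→fog] = [262032, 543452, 512412]
r5 m[φ2→rain] = [389, 403, 201]
r5 m[φ3→snow] = [7, 2, 5]
r5 m[φ4→sprk] = [8, 4, 6]
r5 m[φ5→fog] = [7, 3, 9]
r5 m[φ6→fog] = [2, 1, 5]
r5 m[sprk→φ0] = [152, 60, 120]
r5 m[sprk→φ1] = [28904, 13944, 27978]
r5 m[sprk→φ4] = [68647, 52290, 93260]
r5 m[snow→φ0] = [7, 2, 5]
r5 m[snow→φ3] = [101608, 57380, 98376]
r5 m[fog→φ2] = [14, 3, 45]
r5 m[fog→φ5] = [918, 959, 4275]
r5 m[fog→φ6] = [3213, 2877, 7695]
r5 m[cld→φ1] = [1, 1, 1]
r5 m[rain→φ0] = [389, 403, 201]
r5 m[rain→φ2] = [31420, 26020, 28104]
r6 m[φ0→sprk] = [80652, 72432, 97936]
r6 m[φ0→snow] = [2239776, 1126136, 2085328]
r6 m[φ0→rain] = [31420, 26020, 28104]
r6 m[φ1→sprk] = [19, 15, 20]
r6 m[φ1→cld] = [553770, 325316, 438810]
r6 m[φ2→fog] = [262032, 543452, 512412]
r6 m[φ2→rain] = [389, 403, 201]
r6 m[φ3→snow] = [7, 2, 5]
r6 m[φ4→sprk] = [8, 4, 6]
r6 m[φ5→fog] = [7, 3, 9]
r6 m[φ6→fog] = [2, 1, 5]
r6 m[sprk→φ0] = [152, 60, 120]
r6 m[sprk→φ1] = [645216, 289728, 587616]
r6 m[sprk→φ4] = [1532388, 1086480, 1958720]
r6 m[snow→φ0] = [7, 2, 5]
r6 m[snow→φ3] = [2239776, 1126136, 2085328]
r6 m[fog→φ2] = [14, 3, 45]
r6 m[fog→φ5] = [524064, 543452, 2562060]
r6 m[fog→φ6] = [1834224, 1630356, 4611708]
r6 m[cld→φ1] = [1, 1, 1]
r6 m[rain→φ0] = [389, 403, 201]
r6 m[rain→φ2] = [31420, 26020, 28104]
r7 m[φ0→sprk] = [80652, 72432, 97936]
r7 m[φ0→snow] = [2239776, 1126136, 2085328]
r7 m[φ0→rain] = [31420, 26020, 28104]
r7 m[φ1→sprk] = [19, 15, 20]
r7 m[φ1→cld] = [11964672, 6975744, 9416928]
r7 m[φ2→fog] = [262032, 543452, 512412]
r7 m[φ2→rain] = [389, 403, 201]
r7 m[φ3→snow] = [7, 2, 5]
r7 m[φ4→sprk] = [8, 4, 6]
r7 m[φ5→fog] = [7, 3, 9]
r7 m[φ6→fog] = [2, 1, 5]
r7 m[sprk→φ0] = [152, 60, 120]
r7 m[sprk→φ1] = [645216, 289728, 587616]
r7 m[sprk→φ4] = [1532388, 1086480, 1958720]
r7 m[snow→φ0] = [7, 2, 5]
r7 m[snow→φ3] = [2239776, 1126136, 2085328]
r7 m[fog→φ2] = [14, 3, 45]
r7 m[fog→φ5] = [524064, 543452, 2562060]
r7 m[fog→φ6] = [1834224, 1630356, 4611708]
r7 m[cld→φ1] = [1, 1, 1]
r7 m[rain→φ0] = [389, 403, 201]
r7 m[rain→φ2] = [31420, 26020, 28104]
r8 m[φ0→sprk] = [80652, 72432, 97936]
r8 m[φ0→snow] = [2239776, 1126136, 2085328]
r8 m[φ0→rain] = [31420, 26020, 28104]
r8 m[φ1→sprk] = [19, 15, 20]
r8 m[φ1→cld] = [11964672, 6975744, 9416928]
r8 m[φ2→fog] = [262032, 543452, 512412]
r8 m[φ2→rain] = [389, 403, 201]
r8 m[φ3→snow] = [7, 2, 5]
r8 m[φ4→sprk] = [8, 4, 6]
r8 m[φ5→fog] = [7, 3, 9]
r8 m[φ6→fog] = [2, 1, 5]
r8 m[sprk→φ0] = [152, 60, 120]
r8 m[sprk→φ1] = [645216, 289728, 587616]
r8 m[sprk→φ4] = [1532388, 1086480, 1958720]
r8 m[snow→φ0] = [7, 2, 5]
r8 m[snow→φ3] = [2239776, 1126136, 2085328]
r8 m[fog→φ2] = [14, 3, 45]
r8 m[fog→φ5] = [524064, 543452, 2562060]
r8 m[fog→φ6] = [1834224, 1630356, 4611708]
r8 m[cld→φ1] = [1, 1, 1]
r8 m[rain→φ0] = [389, 403, 201]
r8 m[rain→φ2] = [31420, 26020, 28104]
fixed point reached at round 8
b[cld] = ⊗ incoming = [11964672, 6975744, 9416928]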